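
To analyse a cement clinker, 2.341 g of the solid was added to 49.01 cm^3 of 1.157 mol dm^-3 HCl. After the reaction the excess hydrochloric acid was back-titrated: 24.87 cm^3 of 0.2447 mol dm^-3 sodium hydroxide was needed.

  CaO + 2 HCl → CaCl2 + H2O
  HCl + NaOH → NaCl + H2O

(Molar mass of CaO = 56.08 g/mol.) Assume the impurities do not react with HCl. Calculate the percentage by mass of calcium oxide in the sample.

60.63 %

n(HCl) added = 0.04901 × 1.157 = 0.05670 mol
n(NaOH) used in back-titration = 0.02487 × 0.2447 = 6.086 × 10^-3 mol
n(HCl) left over = 6.086 × 10^-3 mol (1:1 ratio)
n(HCl) consumed by analyte = 0.05670 − 6.086 × 10^-3 = 0.05062 mol
From the 1:2 ratio, n(CaO) = 1/2 × 0.05062 = 0.02531 mol
mass of CaO = 0.02531 × 56.08 = 1.419 g
% CaO = 1.419 / 2.341 × 100 = 60.63 %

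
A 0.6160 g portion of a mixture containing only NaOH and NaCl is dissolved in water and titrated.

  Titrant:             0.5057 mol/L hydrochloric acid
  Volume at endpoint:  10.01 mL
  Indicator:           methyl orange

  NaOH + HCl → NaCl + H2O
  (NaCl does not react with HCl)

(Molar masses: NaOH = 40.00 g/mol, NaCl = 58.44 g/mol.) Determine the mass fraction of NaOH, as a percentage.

n(HCl) = 0.01001 × 0.5057 = 5.062 × 10^-3 mol
Let x = n(NaOH), y = n(NaCl).
Titrant: 1x = 5.062 × 10^-3;  mass: 40.00x + 58.44y = 0.6160
Solving, x = 5.062 × 10^-3 mol, y = 7.076 × 10^-3 mol
mass of NaOH = 5.062 × 10^-3 × 40.00 = 0.2025 g
% NaOH = 0.2025 / 0.6160 × 100 = 32.87 %

32.87 %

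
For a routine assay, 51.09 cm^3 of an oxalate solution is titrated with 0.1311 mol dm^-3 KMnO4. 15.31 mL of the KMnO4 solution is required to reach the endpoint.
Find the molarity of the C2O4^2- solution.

0.09822 mol/L

2 MnO4^- + 5 C2O4^2- + 16 H^+ → 2 Mn^2+ + 10 CO2 + 8 H2O
n(KMnO4) = 0.01531 L × 0.1311 mol/L = 2.007 × 10^-3 mol
From the 5:2 mole ratio, n(C2O4^2-) = 5/2 × 2.007 × 10^-3 = 5.018 × 10^-3 mol
[C2O4^2-] = 5.018 × 10^-3 mol / 0.05109 L = 0.09822 mol/L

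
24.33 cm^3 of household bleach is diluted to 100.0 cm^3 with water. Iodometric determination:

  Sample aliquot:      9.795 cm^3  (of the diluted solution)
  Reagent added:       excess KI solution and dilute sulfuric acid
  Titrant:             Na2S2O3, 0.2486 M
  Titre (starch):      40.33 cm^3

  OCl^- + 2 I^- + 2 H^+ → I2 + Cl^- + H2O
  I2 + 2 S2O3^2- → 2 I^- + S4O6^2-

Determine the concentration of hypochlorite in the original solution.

2.104 M

n(S2O3^2-) = 0.04033 × 0.2486 = 0.01003 mol
n(I2) = n(S2O3^2-)/2 = 5.013 × 10^-3 mol
n(OCl^-) in the aliquot = 5.013 × 10^-3 mol (1:1 ratio)
[OCl^-]_dilute = 5.013 × 10^-3 / 0.009795 = 0.5118 mol/L
[OCl^-]_original = 0.5118 × 100.0/24.33 = 2.104 mol/L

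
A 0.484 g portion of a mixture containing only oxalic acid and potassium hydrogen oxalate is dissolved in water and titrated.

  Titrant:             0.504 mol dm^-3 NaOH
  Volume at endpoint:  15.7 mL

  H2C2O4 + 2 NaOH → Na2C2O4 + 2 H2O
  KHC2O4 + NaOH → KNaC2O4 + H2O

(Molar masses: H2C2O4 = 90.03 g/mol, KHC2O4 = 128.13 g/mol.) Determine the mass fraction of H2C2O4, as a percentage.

n(NaOH) = 0.0157 × 0.504 = 7.91 × 10^-3 mol
Let x = n(H2C2O4), y = n(KHC2O4).
Titrant: 2x + 1y = 7.91 × 10^-3;  mass: 90.03x + 128.13y = 0.484
Solving, x = 3.19 × 10^-3 mol, y = 1.54 × 10^-3 mol
mass of H2C2O4 = 3.19 × 10^-3 × 90.03 = 0.287 g
% H2C2O4 = 0.287 / 0.484 × 100 = 59.3 %

59.3 %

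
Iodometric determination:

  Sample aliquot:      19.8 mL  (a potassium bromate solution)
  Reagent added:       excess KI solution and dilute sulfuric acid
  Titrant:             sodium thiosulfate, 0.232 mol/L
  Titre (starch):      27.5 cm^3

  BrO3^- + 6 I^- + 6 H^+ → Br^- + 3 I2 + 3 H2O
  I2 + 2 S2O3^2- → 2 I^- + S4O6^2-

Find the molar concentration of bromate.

0.0537 mol/L

n(S2O3^2-) = 0.0275 × 0.232 = 6.38 × 10^-3 mol
n(I2) = n(S2O3^2-)/2 = 3.19 × 10^-3 mol
From the 1:3 ratio, n(BrO3^-) in the aliquot = 1/3 × 3.19 × 10^-3 = 1.06 × 10^-3 mol
[BrO3^-] = 1.06 × 10^-3 / 0.0198 = 0.0537 mol/L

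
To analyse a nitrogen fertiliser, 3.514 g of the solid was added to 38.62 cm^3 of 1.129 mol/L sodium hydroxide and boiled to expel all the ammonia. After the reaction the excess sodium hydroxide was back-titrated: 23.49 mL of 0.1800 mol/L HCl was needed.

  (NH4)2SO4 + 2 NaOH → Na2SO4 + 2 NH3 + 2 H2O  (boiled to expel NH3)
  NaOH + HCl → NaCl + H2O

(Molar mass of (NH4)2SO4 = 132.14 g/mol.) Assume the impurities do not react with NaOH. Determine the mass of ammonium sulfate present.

n(NaOH) added = 0.03862 × 1.129 = 0.04360 mol
n(HCl) used in back-titration = 0.02349 × 0.1800 = 4.228 × 10^-3 mol
n(NaOH) left over = 4.228 × 10^-3 mol (1:1 ratio)
n(NaOH) consumed by analyte = 0.04360 − 4.228 × 10^-3 = 0.03937 mol
From the 1:2 ratio, n((NH4)2SO4) = 1/2 × 0.03937 = 0.01969 mol
mass of (NH4)2SO4 = 0.01969 × 132.14 = 2.601 g

2.601 g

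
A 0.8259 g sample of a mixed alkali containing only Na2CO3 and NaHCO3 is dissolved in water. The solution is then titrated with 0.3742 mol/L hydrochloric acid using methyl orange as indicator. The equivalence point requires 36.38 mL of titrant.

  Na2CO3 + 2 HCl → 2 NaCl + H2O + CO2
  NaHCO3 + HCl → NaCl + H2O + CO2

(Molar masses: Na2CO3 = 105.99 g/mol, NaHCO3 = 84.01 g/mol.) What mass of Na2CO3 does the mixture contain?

0.5430 g

n(HCl) = 0.03638 × 0.3742 = 0.01361 mol
Let x = n(Na2CO3), y = n(NaHCO3).
Titrant: 2x + 1y = 0.01361;  mass: 105.99x + 84.01y = 0.8259
Solving, x = 5.123 × 10^-3 mol, y = 3.368 × 10^-3 mol
mass of Na2CO3 = 5.123 × 10^-3 × 105.99 = 0.5430 g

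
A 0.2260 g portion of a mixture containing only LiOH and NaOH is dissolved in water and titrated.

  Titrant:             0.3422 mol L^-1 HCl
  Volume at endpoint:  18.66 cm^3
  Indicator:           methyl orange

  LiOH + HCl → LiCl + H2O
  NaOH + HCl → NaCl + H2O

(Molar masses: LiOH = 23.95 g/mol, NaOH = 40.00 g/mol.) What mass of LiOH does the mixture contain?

0.04390 g

n(HCl) = 0.01866 × 0.3422 = 6.385 × 10^-3 mol
Let x = n(LiOH), y = n(NaOH).
Titrant: 1x + 1y = 6.385 × 10^-3;  mass: 23.95x + 40.00y = 0.2260
Solving, x = 1.833 × 10^-3 mol, y = 4.553 × 10^-3 mol
mass of LiOH = 1.833 × 10^-3 × 23.95 = 0.04390 g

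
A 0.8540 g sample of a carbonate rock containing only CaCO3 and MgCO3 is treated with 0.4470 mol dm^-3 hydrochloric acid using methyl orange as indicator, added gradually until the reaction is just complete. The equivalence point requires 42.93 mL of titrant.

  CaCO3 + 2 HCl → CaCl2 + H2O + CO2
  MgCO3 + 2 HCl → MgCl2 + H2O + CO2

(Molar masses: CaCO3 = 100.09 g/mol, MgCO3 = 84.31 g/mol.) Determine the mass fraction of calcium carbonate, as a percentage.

33.47 %

n(HCl) = 0.04293 × 0.4470 = 0.01919 mol
Let x = n(CaCO3), y = n(MgCO3).
Titrant: 2x + 2y = 0.01919;  mass: 100.09x + 84.31y = 0.8540
Solving, x = 2.855 × 10^-3 mol, y = 6.739 × 10^-3 mol
mass of CaCO3 = 2.855 × 10^-3 × 100.09 = 0.2858 g
% CaCO3 = 0.2858 / 0.8540 × 100 = 33.47 %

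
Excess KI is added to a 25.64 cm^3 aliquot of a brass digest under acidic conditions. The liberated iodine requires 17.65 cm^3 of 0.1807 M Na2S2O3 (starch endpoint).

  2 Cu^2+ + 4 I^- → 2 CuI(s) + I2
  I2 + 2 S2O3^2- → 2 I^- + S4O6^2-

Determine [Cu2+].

n(S2O3^2-) = 0.01765 × 0.1807 = 3.189 × 10^-3 mol
n(I2) = n(S2O3^2-)/2 = 1.595 × 10^-3 mol
From the 2:1 ratio, n(Cu2+) in the aliquot = 2/1 × 1.595 × 10^-3 = 3.189 × 10^-3 mol
[Cu2+] = 3.189 × 10^-3 / 0.02564 = 0.1244 mol/L

0.1244 M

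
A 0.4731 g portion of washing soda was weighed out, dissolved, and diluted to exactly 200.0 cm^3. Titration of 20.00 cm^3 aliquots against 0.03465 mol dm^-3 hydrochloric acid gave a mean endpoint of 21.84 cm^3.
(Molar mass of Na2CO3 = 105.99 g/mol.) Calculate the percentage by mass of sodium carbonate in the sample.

Na2CO3 + 2 HCl → 2 NaCl + H2O + CO2
n(HCl) per titration = 0.02184 × 0.03465 = 7.568 × 10^-4 mol
From the 1:2 ratio, n(Na2CO3) in each aliquot = 1/2 × 7.568 × 10^-4 = 3.784 × 10^-4 mol
n(Na2CO3) in the whole flask = 3.784 × 10^-4 × 200.0/20.00 = 3.784 × 10^-3 mol
mass of Na2CO3 = 3.784 × 10^-3 × 105.99 = 0.4010 g
% Na2CO3 = 0.4010 / 0.4731 × 100 = 84.77 %

84.77 %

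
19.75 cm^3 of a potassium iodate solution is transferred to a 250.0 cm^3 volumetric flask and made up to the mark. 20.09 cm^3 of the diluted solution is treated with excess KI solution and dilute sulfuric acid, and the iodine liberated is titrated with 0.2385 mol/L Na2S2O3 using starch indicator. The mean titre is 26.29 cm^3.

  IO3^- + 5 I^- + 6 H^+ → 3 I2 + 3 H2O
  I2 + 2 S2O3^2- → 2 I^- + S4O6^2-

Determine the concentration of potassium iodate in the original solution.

n(S2O3^2-) = 0.02629 × 0.2385 = 6.270 × 10^-3 mol
n(I2) = n(S2O3^2-)/2 = 3.135 × 10^-3 mol
From the 1:3 ratio, n(IO3^-) in the aliquot = 1/3 × 3.135 × 10^-3 = 1.045 × 10^-3 mol
[IO3^-]_dilute = 1.045 × 10^-3 / 0.02009 = 0.05202 mol/L
[IO3^-]_original = 0.05202 × 250.0/19.75 = 0.6584 mol/L

0.6584 mol/L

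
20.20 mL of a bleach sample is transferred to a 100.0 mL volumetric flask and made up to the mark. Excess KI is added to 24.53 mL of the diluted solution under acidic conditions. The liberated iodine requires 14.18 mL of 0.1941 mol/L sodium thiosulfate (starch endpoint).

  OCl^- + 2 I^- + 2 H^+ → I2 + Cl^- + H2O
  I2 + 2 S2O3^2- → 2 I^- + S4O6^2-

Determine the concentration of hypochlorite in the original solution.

n(S2O3^2-) = 0.01418 × 0.1941 = 2.752 × 10^-3 mol
n(I2) = n(S2O3^2-)/2 = 1.376 × 10^-3 mol
n(OCl^-) in the aliquot = 1.376 × 10^-3 mol (1:1 ratio)
[OCl^-]_dilute = 1.376 × 10^-3 / 0.02453 = 0.05610 mol/L
[OCl^-]_original = 0.05610 × 100.0/20.20 = 0.2777 mol/L

0.2777 mol/L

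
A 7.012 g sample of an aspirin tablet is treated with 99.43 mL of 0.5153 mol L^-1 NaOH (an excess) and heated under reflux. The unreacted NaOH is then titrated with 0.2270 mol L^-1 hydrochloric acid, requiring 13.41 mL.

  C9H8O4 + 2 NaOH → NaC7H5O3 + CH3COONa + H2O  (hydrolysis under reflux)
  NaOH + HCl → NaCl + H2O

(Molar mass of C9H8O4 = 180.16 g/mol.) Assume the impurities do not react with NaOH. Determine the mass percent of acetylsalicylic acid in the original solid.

61.91 %

n(NaOH) added = 0.09943 × 0.5153 = 0.05124 mol
n(HCl) used in back-titration = 0.01341 × 0.2270 = 3.044 × 10^-3 mol
n(NaOH) left over = 3.044 × 10^-3 mol (1:1 ratio)
n(NaOH) consumed by analyte = 0.05124 − 3.044 × 10^-3 = 0.04819 mol
From the 1:2 ratio, n(C9H8O4) = 1/2 × 0.04819 = 0.02410 mol
mass of C9H8O4 = 0.02410 × 180.16 = 4.341 g
% C9H8O4 = 4.341 / 7.012 × 100 = 61.91 %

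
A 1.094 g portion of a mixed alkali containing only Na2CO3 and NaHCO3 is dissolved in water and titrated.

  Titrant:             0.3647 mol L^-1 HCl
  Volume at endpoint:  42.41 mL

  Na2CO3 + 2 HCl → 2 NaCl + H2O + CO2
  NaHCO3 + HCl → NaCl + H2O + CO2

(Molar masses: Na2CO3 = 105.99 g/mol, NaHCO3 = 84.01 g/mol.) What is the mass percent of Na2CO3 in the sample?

n(HCl) = 0.04241 × 0.3647 = 0.01547 mol
Let x = n(Na2CO3), y = n(NaHCO3).
Titrant: 2x + 1y = 0.01547;  mass: 105.99x + 84.01y = 1.094
Solving, x = 3.311 × 10^-3 mol, y = 8.845 × 10^-3 mol
mass of Na2CO3 = 3.311 × 10^-3 × 105.99 = 0.3509 g
% Na2CO3 = 0.3509 / 1.094 × 100 = 32.08 %

32.08 %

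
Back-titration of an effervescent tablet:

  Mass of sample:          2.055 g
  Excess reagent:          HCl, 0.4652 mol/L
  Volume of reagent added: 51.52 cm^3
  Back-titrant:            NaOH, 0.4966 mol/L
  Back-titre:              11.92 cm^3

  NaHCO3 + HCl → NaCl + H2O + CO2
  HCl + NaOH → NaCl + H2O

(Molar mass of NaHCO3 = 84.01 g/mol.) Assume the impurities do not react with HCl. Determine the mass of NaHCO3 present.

n(HCl) added = 0.05152 × 0.4652 = 0.02397 mol
n(NaOH) used in back-titration = 0.01192 × 0.4966 = 5.919 × 10^-3 mol
n(HCl) left over = 5.919 × 10^-3 mol (1:1 ratio)
n(HCl) consumed by analyte = 0.02397 − 5.919 × 10^-3 = 0.01805 mol
n(NaHCO3) = 0.01805 mol (1:1 ratio)
mass of NaHCO3 = 0.01805 × 84.01 = 1.516 g

1.516 g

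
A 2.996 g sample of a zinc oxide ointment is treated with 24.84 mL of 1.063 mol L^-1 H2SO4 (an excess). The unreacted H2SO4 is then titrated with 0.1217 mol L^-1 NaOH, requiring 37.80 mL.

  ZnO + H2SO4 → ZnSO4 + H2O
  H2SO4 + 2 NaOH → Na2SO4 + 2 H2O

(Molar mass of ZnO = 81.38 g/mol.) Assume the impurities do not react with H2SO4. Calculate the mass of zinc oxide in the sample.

n(H2SO4) added = 0.02484 × 1.063 = 0.02640 mol
n(NaOH) used in back-titration = 0.03780 × 0.1217 = 4.600 × 10^-3 mol
From the 1:2 ratio, n(H2SO4) left over = 1/2 × 4.600 × 10^-3 = 2.300 × 10^-3 mol
n(H2SO4) consumed by analyte = 0.02640 − 2.300 × 10^-3 = 0.02410 mol
n(ZnO) = 0.02410 mol (1:1 ratio)
mass of ZnO = 0.02410 × 81.38 = 1.962 g

1.962 g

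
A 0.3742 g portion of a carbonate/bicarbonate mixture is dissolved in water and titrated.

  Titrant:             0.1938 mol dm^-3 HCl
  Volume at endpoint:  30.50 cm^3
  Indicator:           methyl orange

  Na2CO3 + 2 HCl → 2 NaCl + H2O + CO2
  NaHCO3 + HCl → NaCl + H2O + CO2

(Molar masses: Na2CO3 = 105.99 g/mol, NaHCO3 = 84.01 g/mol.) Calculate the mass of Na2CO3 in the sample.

0.2091 g

n(HCl) = 0.03050 × 0.1938 = 5.911 × 10^-3 mol
Let x = n(Na2CO3), y = n(NaHCO3).
Titrant: 2x + 1y = 5.911 × 10^-3;  mass: 105.99x + 84.01y = 0.3742
Solving, x = 1.973 × 10^-3 mol, y = 1.965 × 10^-3 mol
mass of Na2CO3 = 1.973 × 10^-3 × 105.99 = 0.2091 g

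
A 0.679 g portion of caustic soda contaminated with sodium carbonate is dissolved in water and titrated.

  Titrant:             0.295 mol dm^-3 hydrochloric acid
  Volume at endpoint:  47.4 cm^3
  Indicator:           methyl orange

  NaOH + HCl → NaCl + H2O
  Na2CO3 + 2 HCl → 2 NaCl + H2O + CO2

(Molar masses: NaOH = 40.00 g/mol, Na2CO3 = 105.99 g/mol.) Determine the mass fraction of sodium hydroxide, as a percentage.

28.1 %

n(HCl) = 0.0474 × 0.295 = 0.0140 mol
Let x = n(NaOH), y = n(Na2CO3).
Titrant: 1x + 2y = 0.0140;  mass: 40.00x + 105.99y = 0.679
Solving, x = 4.77 × 10^-3 mol, y = 4.60 × 10^-3 mol
mass of NaOH = 4.77 × 10^-3 × 40.00 = 0.191 g
% NaOH = 0.191 / 0.679 × 100 = 28.1 %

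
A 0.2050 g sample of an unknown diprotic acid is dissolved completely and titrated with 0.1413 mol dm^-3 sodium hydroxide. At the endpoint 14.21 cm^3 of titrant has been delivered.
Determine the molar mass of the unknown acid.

204.2 g/mol

n(NaOH) = 0.01421 L × 0.1413 mol/L = 2.008 × 10^-3 mol
From the 1:2 ratio, n(H2A) = 1/2 × 2.008 × 10^-3 = 1.004 × 10^-3 mol
M = m / n = 0.2050 g / 1.004 × 10^-3 mol = 204.2 g/mol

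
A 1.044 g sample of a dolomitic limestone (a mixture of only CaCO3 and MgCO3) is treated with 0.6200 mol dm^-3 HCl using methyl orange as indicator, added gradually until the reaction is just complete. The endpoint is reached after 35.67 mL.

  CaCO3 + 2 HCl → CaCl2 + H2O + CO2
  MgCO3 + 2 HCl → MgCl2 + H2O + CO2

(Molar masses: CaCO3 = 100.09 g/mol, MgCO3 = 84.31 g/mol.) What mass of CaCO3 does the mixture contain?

0.7087 g

n(HCl) = 0.03567 × 0.6200 = 0.02212 mol
Let x = n(CaCO3), y = n(MgCO3).
Titrant: 2x + 2y = 0.02212;  mass: 100.09x + 84.31y = 1.044
Solving, x = 7.080 × 10^-3 mol, y = 3.978 × 10^-3 mol
mass of CaCO3 = 7.080 × 10^-3 × 100.09 = 0.7087 g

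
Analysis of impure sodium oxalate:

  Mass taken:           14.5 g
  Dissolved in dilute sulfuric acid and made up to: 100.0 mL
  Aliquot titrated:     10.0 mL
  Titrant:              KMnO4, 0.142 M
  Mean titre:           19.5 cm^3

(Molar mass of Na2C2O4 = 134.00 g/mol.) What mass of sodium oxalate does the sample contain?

9.28 g

2 MnO4^- + 5 C2O4^2- + 16 H^+ → 2 Mn^2+ + 10 CO2 + 8 H2O
n(KMnO4) per titration = 0.0195 × 0.142 = 2.77 × 10^-3 mol
From the 5:2 ratio, n(Na2C2O4) in each aliquot = 5/2 × 2.77 × 10^-3 = 6.92 × 10^-3 mol
n(Na2C2O4) in the whole flask = 6.92 × 10^-3 × 100.0/10.0 = 0.0692 mol
mass of Na2C2O4 = 0.0692 × 134.00 = 9.28 g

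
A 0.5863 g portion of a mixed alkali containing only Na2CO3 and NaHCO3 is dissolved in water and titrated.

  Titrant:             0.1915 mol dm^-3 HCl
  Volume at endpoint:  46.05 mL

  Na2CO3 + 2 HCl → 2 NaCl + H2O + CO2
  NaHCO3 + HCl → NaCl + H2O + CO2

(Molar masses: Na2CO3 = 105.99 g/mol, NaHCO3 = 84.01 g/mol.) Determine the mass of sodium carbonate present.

0.2641 g

n(HCl) = 0.04605 × 0.1915 = 8.819 × 10^-3 mol
Let x = n(Na2CO3), y = n(NaHCO3).
Titrant: 2x + 1y = 8.819 × 10^-3;  mass: 105.99x + 84.01y = 0.5863
Solving, x = 2.492 × 10^-3 mol, y = 3.836 × 10^-3 mol
mass of Na2CO3 = 2.492 × 10^-3 × 105.99 = 0.2641 g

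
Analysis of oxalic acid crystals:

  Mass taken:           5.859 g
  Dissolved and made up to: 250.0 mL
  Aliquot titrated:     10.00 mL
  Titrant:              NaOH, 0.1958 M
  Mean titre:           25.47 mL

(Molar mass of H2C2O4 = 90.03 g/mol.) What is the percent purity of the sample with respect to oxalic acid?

95.79 %

H2C2O4 + 2 NaOH → Na2C2O4 + 2 H2O
n(NaOH) per titration = 0.02547 × 0.1958 = 4.987 × 10^-3 mol
From the 1:2 ratio, n(H2C2O4) in each aliquot = 1/2 × 4.987 × 10^-3 = 2.494 × 10^-3 mol
n(H2C2O4) in the whole flask = 2.494 × 10^-3 × 250.0/10.00 = 0.06234 mol
mass of H2C2O4 = 0.06234 × 90.03 = 5.612 g
% H2C2O4 = 5.612 / 5.859 × 100 = 95.79 %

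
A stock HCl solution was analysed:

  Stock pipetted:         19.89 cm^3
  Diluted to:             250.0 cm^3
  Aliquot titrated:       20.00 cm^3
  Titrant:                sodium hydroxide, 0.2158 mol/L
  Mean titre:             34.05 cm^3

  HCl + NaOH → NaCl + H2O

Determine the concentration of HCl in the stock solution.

4.618 mol/L

n(NaOH) = 0.03405 × 0.2158 = 7.348 × 10^-3 mol
n(HCl) in the aliquot = 7.348 × 10^-3 mol (1:1 ratio)
[HCl]_dilute = 7.348 × 10^-3 / 0.02000 = 0.3674 mol/L
Dilution factor = 250.0 / 19.89 = 12.57
[HCl]_stock = 0.3674 × 12.57 = 4.618 mol/L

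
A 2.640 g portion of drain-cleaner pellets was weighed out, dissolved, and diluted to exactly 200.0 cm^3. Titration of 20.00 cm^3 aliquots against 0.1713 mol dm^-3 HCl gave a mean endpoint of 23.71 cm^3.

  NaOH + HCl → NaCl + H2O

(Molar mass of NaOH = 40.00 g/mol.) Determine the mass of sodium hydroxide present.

1.625 g

n(HCl) per titration = 0.02371 × 0.1713 = 4.062 × 10^-3 mol
n(NaOH) in each aliquot = 4.062 × 10^-3 mol (1:1 ratio)
n(NaOH) in the whole flask = 4.062 × 10^-3 × 200.0/20.00 = 0.04062 mol
mass of NaOH = 0.04062 × 40.00 = 1.625 g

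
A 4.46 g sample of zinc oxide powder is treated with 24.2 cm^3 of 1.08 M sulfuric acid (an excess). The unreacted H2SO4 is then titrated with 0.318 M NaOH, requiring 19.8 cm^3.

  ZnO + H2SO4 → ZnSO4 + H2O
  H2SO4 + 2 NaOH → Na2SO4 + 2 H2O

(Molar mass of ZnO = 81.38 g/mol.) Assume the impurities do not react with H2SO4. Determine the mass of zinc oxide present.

n(H2SO4) added = 0.0242 × 1.08 = 0.0261 mol
n(NaOH) used in back-titration = 0.0198 × 0.318 = 6.30 × 10^-3 mol
From the 1:2 ratio, n(H2SO4) left over = 1/2 × 6.30 × 10^-3 = 3.15 × 10^-3 mol
n(H2SO4) consumed by analyte = 0.0261 − 3.15 × 10^-3 = 0.0230 mol
n(ZnO) = 0.0230 mol (1:1 ratio)
mass of ZnO = 0.0230 × 81.38 = 1.87 g

1.87 g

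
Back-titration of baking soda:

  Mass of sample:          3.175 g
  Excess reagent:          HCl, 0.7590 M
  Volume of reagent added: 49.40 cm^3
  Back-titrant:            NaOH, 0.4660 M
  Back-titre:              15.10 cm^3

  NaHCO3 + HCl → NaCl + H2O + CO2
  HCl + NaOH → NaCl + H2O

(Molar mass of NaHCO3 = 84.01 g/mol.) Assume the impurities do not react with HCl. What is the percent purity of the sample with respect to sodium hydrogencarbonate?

80.59 %

n(HCl) added = 0.04940 × 0.7590 = 0.03749 mol
n(NaOH) used in back-titration = 0.01510 × 0.4660 = 7.037 × 10^-3 mol
n(HCl) left over = 7.037 × 10^-3 mol (1:1 ratio)
n(HCl) consumed by analyte = 0.03749 − 7.037 × 10^-3 = 0.03046 mol
n(NaHCO3) = 0.03046 mol (1:1 ratio)
mass of NaHCO3 = 0.03046 × 84.01 = 2.559 g
% NaHCO3 = 2.559 / 3.175 × 100 = 80.59 %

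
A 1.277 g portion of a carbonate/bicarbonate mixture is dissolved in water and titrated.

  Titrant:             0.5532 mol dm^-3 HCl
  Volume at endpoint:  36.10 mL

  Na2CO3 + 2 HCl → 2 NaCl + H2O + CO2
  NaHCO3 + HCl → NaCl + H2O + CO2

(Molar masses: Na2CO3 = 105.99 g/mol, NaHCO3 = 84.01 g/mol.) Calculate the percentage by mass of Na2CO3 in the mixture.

n(HCl) = 0.03610 × 0.5532 = 0.01997 mol
Let x = n(Na2CO3), y = n(NaHCO3).
Titrant: 2x + 1y = 0.01997;  mass: 105.99x + 84.01y = 1.277
Solving, x = 6.460 × 10^-3 mol, y = 7.050 × 10^-3 mol
mass of Na2CO3 = 6.460 × 10^-3 × 105.99 = 0.6847 g
% Na2CO3 = 0.6847 / 1.277 × 100 = 53.62 %

53.62 %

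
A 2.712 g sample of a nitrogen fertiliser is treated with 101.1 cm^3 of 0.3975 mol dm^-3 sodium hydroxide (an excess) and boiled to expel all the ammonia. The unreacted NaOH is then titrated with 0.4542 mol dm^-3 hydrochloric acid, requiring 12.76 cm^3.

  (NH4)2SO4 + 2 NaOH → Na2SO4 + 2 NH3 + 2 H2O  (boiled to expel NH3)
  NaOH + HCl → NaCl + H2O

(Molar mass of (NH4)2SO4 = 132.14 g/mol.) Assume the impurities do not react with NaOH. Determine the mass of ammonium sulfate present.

n(NaOH) added = 0.1011 × 0.3975 = 0.04019 mol
n(HCl) used in back-titration = 0.01276 × 0.4542 = 5.796 × 10^-3 mol
n(NaOH) left over = 5.796 × 10^-3 mol (1:1 ratio)
n(NaOH) consumed by analyte = 0.04019 − 5.796 × 10^-3 = 0.03439 mol
From the 1:2 ratio, n((NH4)2SO4) = 1/2 × 0.03439 = 0.01720 mol
mass of (NH4)2SO4 = 0.01720 × 132.14 = 2.272 g

2.272 g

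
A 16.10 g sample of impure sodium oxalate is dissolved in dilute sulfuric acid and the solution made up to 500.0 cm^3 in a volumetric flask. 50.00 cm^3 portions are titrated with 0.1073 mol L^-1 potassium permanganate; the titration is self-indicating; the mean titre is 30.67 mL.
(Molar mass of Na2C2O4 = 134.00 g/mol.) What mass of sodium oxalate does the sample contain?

11.02 g

2 MnO4^- + 5 C2O4^2- + 16 H^+ → 2 Mn^2+ + 10 CO2 + 8 H2O
n(KMnO4) per titration = 0.03067 × 0.1073 = 3.291 × 10^-3 mol
From the 5:2 ratio, n(Na2C2O4) in each aliquot = 5/2 × 3.291 × 10^-3 = 8.227 × 10^-3 mol
n(Na2C2O4) in the whole flask = 8.227 × 10^-3 × 500.0/50.00 = 0.08227 mol
mass of Na2C2O4 = 0.08227 × 134.00 = 11.02 g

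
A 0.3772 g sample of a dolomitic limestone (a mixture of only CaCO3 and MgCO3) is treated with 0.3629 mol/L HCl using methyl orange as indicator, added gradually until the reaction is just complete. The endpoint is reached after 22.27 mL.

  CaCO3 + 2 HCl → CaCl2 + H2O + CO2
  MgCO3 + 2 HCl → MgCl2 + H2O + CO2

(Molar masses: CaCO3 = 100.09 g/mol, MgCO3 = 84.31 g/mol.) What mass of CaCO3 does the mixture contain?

n(HCl) = 0.02227 × 0.3629 = 8.082 × 10^-3 mol
Let x = n(CaCO3), y = n(MgCO3).
Titrant: 2x + 2y = 8.082 × 10^-3;  mass: 100.09x + 84.31y = 0.3772
Solving, x = 2.314 × 10^-3 mol, y = 1.727 × 10^-3 mol
mass of CaCO3 = 2.314 × 10^-3 × 100.09 = 0.2316 g

0.2316 g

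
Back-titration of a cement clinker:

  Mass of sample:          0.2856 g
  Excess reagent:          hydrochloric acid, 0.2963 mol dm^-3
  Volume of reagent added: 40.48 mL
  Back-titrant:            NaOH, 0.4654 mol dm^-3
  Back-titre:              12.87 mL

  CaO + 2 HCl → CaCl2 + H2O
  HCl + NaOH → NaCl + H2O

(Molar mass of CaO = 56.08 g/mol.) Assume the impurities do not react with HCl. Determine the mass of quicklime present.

0.1684 g

n(HCl) added = 0.04048 × 0.2963 = 0.01199 mol
n(NaOH) used in back-titration = 0.01287 × 0.4654 = 5.990 × 10^-3 mol
n(HCl) left over = 5.990 × 10^-3 mol (1:1 ratio)
n(HCl) consumed by analyte = 0.01199 − 5.990 × 10^-3 = 6.005 × 10^-3 mol
From the 1:2 ratio, n(CaO) = 1/2 × 6.005 × 10^-3 = 3.002 × 10^-3 mol
mass of CaO = 3.002 × 10^-3 × 56.08 = 0.1684 g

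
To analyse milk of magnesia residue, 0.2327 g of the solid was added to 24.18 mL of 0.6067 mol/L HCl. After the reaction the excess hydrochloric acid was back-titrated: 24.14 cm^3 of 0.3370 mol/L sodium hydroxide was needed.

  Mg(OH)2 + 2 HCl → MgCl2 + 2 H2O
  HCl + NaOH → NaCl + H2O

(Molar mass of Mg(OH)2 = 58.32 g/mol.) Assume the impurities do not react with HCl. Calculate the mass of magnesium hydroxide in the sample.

n(HCl) added = 0.02418 × 0.6067 = 0.01467 mol
n(NaOH) used in back-titration = 0.02414 × 0.3370 = 8.135 × 10^-3 mol
n(HCl) left over = 8.135 × 10^-3 mol (1:1 ratio)
n(HCl) consumed by analyte = 0.01467 − 8.135 × 10^-3 = 6.535 × 10^-3 mol
From the 1:2 ratio, n(Mg(OH)2) = 1/2 × 6.535 × 10^-3 = 3.267 × 10^-3 mol
mass of Mg(OH)2 = 3.267 × 10^-3 × 58.32 = 0.1906 g

0.1906 g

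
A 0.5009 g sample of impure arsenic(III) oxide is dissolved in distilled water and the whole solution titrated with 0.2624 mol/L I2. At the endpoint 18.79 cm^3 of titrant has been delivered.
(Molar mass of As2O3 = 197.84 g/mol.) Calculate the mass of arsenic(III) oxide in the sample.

As2O3 + 2 I2 + 2 H2O → As2O5 + 4 HI
n(I2) = 0.01879 L × 0.2624 mol/L = 4.930 × 10^-3 mol
From the 1:2 ratio, n(As2O3) = 1/2 × 4.930 × 10^-3 = 2.465 × 10^-3 mol
mass of As2O3 = 2.465 × 10^-3 × 197.84 g/mol = 0.4877 g

0.4877 g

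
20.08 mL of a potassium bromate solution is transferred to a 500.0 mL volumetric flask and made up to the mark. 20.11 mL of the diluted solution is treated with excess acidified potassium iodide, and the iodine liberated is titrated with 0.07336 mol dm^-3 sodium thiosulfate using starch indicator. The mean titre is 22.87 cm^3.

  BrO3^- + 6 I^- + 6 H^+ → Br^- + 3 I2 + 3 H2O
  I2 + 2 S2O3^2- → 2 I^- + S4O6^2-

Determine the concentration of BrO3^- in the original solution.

0.3462 mol/L

n(S2O3^2-) = 0.02287 × 0.07336 = 1.678 × 10^-3 mol
n(I2) = n(S2O3^2-)/2 = 8.389 × 10^-4 mol
From the 1:3 ratio, n(BrO3^-) in the aliquot = 1/3 × 8.389 × 10^-4 = 2.796 × 10^-4 mol
[BrO3^-]_dilute = 2.796 × 10^-4 / 0.02011 = 0.01390 mol/L
[BrO3^-]_original = 0.01390 × 500.0/20.08 = 0.3462 mol/L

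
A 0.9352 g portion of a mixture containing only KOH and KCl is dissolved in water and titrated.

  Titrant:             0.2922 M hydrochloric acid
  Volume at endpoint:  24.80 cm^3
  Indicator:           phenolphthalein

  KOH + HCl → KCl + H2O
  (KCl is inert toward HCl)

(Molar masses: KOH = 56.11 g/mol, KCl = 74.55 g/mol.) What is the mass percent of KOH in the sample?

43.48 %

n(HCl) = 0.02480 × 0.2922 = 7.247 × 10^-3 mol
Let x = n(KOH), y = n(KCl).
Titrant: 1x = 7.247 × 10^-3;  mass: 56.11x + 74.55y = 0.9352
Solving, x = 7.247 × 10^-3 mol, y = 7.090 × 10^-3 mol
mass of KOH = 7.247 × 10^-3 × 56.11 = 0.4066 g
% KOH = 0.4066 / 0.9352 × 100 = 43.48 %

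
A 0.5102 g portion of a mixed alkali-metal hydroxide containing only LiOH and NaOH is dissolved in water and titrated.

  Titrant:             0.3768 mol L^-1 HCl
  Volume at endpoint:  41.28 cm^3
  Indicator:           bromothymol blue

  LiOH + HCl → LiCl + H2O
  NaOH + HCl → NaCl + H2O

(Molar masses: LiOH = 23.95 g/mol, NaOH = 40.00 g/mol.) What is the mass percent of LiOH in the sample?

32.75 %

n(HCl) = 0.04128 × 0.3768 = 0.01555 mol
Let x = n(LiOH), y = n(NaOH).
Titrant: 1x + 1y = 0.01555;  mass: 23.95x + 40.00y = 0.5102
Solving, x = 6.976 × 10^-3 mol, y = 8.578 × 10^-3 mol
mass of LiOH = 6.976 × 10^-3 × 23.95 = 0.1671 g
% LiOH = 0.1671 / 0.5102 × 100 = 32.75 %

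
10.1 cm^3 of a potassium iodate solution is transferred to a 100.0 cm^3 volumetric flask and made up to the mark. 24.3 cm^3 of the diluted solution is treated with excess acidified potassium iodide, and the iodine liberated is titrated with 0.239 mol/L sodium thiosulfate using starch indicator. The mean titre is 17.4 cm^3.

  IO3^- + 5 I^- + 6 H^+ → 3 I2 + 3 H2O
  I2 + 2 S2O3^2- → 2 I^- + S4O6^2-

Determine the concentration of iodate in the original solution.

0.282 mol/L

n(S2O3^2-) = 0.0174 × 0.239 = 4.16 × 10^-3 mol
n(I2) = n(S2O3^2-)/2 = 2.08 × 10^-3 mol
From the 1:3 ratio, n(IO3^-) in the aliquot = 1/3 × 2.08 × 10^-3 = 6.93 × 10^-4 mol
[IO3^-]_dilute = 6.93 × 10^-4 / 0.0243 = 0.0285 mol/L
[IO3^-]_original = 0.0285 × 100.0/10.1 = 0.282 mol/L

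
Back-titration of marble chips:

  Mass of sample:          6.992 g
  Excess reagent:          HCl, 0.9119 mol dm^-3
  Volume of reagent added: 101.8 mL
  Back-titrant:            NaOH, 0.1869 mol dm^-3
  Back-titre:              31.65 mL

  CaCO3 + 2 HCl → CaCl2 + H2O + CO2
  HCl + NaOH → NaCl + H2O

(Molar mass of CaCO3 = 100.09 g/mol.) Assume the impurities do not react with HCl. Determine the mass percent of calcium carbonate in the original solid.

62.21 %

n(HCl) added = 0.1018 × 0.9119 = 0.09283 mol
n(NaOH) used in back-titration = 0.03165 × 0.1869 = 5.915 × 10^-3 mol
n(HCl) left over = 5.915 × 10^-3 mol (1:1 ratio)
n(HCl) consumed by analyte = 0.09283 − 5.915 × 10^-3 = 0.08692 mol
From the 1:2 ratio, n(CaCO3) = 1/2 × 0.08692 = 0.04346 mol
mass of CaCO3 = 0.04346 × 100.09 = 4.350 g
% CaCO3 = 4.350 / 6.992 × 100 = 62.21 %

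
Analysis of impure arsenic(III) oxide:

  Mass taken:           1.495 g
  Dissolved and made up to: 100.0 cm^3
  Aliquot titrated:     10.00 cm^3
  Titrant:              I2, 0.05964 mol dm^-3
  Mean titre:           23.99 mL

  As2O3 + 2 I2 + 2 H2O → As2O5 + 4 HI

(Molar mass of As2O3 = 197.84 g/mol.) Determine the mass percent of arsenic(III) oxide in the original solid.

94.67 %

n(I2) per titration = 0.02399 × 0.05964 = 1.431 × 10^-3 mol
From the 1:2 ratio, n(As2O3) in each aliquot = 1/2 × 1.431 × 10^-3 = 7.154 × 10^-4 mol
n(As2O3) in the whole flask = 7.154 × 10^-4 × 100.0/10.00 = 7.154 × 10^-3 mol
mass of As2O3 = 7.154 × 10^-3 × 197.84 = 1.415 g
% As2O3 = 1.415 / 1.495 × 100 = 94.67 %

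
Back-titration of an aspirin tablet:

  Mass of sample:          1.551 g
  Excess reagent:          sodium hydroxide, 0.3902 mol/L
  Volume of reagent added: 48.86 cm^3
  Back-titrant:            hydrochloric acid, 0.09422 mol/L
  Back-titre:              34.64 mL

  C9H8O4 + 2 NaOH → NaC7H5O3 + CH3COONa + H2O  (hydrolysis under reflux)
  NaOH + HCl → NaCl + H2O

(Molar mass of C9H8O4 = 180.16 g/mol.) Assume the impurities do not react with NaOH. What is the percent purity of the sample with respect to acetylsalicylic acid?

n(NaOH) added = 0.04886 × 0.3902 = 0.01907 mol
n(HCl) used in back-titration = 0.03464 × 0.09422 = 3.264 × 10^-3 mol
n(NaOH) left over = 3.264 × 10^-3 mol (1:1 ratio)
n(NaOH) consumed by analyte = 0.01907 − 3.264 × 10^-3 = 0.01580 mol
From the 1:2 ratio, n(C9H8O4) = 1/2 × 0.01580 = 7.901 × 10^-3 mol
mass of C9H8O4 = 7.901 × 10^-3 × 180.16 = 1.423 g
% C9H8O4 = 1.423 / 1.551 × 100 = 91.77 %

91.77 %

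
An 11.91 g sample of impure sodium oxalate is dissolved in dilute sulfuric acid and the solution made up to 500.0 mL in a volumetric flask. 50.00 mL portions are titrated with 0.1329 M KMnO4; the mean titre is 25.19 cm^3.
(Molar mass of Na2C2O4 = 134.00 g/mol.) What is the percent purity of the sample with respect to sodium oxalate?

2 MnO4^- + 5 C2O4^2- + 16 H^+ → 2 Mn^2+ + 10 CO2 + 8 H2O
n(KMnO4) per titration = 0.02519 × 0.1329 = 3.348 × 10^-3 mol
From the 5:2 ratio, n(Na2C2O4) in each aliquot = 5/2 × 3.348 × 10^-3 = 8.369 × 10^-3 mol
n(Na2C2O4) in the whole flask = 8.369 × 10^-3 × 500.0/50.00 = 0.08369 mol
mass of Na2C2O4 = 0.08369 × 134.00 = 11.21 g
% Na2C2O4 = 11.21 / 11.91 × 100 = 94.16 %

94.16 %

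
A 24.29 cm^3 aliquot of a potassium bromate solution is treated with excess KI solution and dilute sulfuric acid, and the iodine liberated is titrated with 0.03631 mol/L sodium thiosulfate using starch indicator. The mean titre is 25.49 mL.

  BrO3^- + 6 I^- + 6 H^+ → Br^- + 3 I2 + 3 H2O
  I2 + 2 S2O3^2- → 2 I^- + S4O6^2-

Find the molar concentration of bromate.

0.006351 mol/L

n(S2O3^2-) = 0.02549 × 0.03631 = 9.255 × 10^-4 mol
n(I2) = n(S2O3^2-)/2 = 4.628 × 10^-4 mol
From the 1:3 ratio, n(BrO3^-) in the aliquot = 1/3 × 4.628 × 10^-4 = 1.543 × 10^-4 mol
[BrO3^-] = 1.543 × 10^-4 / 0.02429 = 0.006351 mol/L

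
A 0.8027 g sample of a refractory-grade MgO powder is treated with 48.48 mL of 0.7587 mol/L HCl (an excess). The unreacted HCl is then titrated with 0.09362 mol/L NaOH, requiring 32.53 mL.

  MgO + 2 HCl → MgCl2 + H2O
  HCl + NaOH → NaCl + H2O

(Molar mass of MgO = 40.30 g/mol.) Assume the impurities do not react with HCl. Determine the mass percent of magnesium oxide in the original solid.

84.69 %

n(HCl) added = 0.04848 × 0.7587 = 0.03678 mol
n(NaOH) used in back-titration = 0.03253 × 0.09362 = 3.045 × 10^-3 mol
n(HCl) left over = 3.045 × 10^-3 mol (1:1 ratio)
n(HCl) consumed by analyte = 0.03678 − 3.045 × 10^-3 = 0.03374 mol
From the 1:2 ratio, n(MgO) = 1/2 × 0.03374 = 0.01687 mol
mass of MgO = 0.01687 × 40.30 = 0.6798 g
% MgO = 0.6798 / 0.8027 × 100 = 84.69 %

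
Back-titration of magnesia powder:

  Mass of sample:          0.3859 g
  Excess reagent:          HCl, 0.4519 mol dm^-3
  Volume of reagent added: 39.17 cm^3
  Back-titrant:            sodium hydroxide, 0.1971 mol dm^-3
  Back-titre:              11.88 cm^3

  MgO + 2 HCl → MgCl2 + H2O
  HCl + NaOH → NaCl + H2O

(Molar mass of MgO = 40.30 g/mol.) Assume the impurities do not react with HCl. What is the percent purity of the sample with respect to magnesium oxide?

80.20 %

n(HCl) added = 0.03917 × 0.4519 = 0.01770 mol
n(NaOH) used in back-titration = 0.01188 × 0.1971 = 2.342 × 10^-3 mol
n(HCl) left over = 2.342 × 10^-3 mol (1:1 ratio)
n(HCl) consumed by analyte = 0.01770 − 2.342 × 10^-3 = 0.01536 mol
From the 1:2 ratio, n(MgO) = 1/2 × 0.01536 = 7.680 × 10^-3 mol
mass of MgO = 7.680 × 10^-3 × 40.30 = 0.3095 g
% MgO = 0.3095 / 0.3859 × 100 = 80.20 %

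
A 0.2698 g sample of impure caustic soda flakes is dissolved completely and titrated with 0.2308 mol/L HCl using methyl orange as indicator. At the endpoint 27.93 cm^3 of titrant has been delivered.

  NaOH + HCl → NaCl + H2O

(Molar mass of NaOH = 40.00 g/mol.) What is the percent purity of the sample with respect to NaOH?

95.57 %

n(HCl) = 0.02793 L × 0.2308 mol/L = 6.446 × 10^-3 mol
n(NaOH) = 6.446 × 10^-3 mol (1:1 ratio)
mass of NaOH = 6.446 × 10^-3 × 40.00 g/mol = 0.2578 g
% NaOH = 0.2578 / 0.2698 × 100 = 95.57 %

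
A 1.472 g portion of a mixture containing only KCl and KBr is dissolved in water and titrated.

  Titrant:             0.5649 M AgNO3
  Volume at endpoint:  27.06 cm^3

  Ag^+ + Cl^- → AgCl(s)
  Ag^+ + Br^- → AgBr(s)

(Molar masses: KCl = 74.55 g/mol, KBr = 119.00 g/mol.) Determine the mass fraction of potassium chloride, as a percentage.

n(AgNO3) = 0.02706 × 0.5649 = 0.01529 mol
Let x = n(KCl), y = n(KBr).
Titrant: 1x + 1y = 0.01529;  mass: 74.55x + 119.00y = 1.472
Solving, x = 7.808 × 10^-3 mol, y = 7.478 × 10^-3 mol
mass of KCl = 7.808 × 10^-3 × 74.55 = 0.5821 g
% KCl = 0.5821 / 1.472 × 100 = 39.54 %

39.54 %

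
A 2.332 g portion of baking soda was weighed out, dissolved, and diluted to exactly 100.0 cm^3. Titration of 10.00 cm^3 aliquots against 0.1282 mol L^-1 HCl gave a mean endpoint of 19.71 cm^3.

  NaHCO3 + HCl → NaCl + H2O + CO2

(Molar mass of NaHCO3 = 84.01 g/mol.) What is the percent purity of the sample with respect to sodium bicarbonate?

n(HCl) per titration = 0.01971 × 0.1282 = 2.527 × 10^-3 mol
n(NaHCO3) in each aliquot = 2.527 × 10^-3 mol (1:1 ratio)
n(NaHCO3) in the whole flask = 2.527 × 10^-3 × 100.0/10.00 = 0.02527 mol
mass of NaHCO3 = 0.02527 × 84.01 = 2.123 g
% NaHCO3 = 2.123 / 2.332 × 100 = 91.03 %

91.03 %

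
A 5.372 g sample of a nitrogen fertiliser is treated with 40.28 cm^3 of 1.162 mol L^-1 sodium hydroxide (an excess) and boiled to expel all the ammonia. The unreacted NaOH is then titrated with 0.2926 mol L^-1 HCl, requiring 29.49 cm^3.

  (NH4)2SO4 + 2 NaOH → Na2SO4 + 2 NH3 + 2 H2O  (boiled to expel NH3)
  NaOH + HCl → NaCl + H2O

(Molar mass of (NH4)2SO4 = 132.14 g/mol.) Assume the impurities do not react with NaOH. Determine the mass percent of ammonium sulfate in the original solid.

46.95 %

n(NaOH) added = 0.04028 × 1.162 = 0.04681 mol
n(HCl) used in back-titration = 0.02949 × 0.2926 = 8.629 × 10^-3 mol
n(NaOH) left over = 8.629 × 10^-3 mol (1:1 ratio)
n(NaOH) consumed by analyte = 0.04681 − 8.629 × 10^-3 = 0.03818 mol
From the 1:2 ratio, n((NH4)2SO4) = 1/2 × 0.03818 = 0.01909 mol
mass of (NH4)2SO4 = 0.01909 × 132.14 = 2.522 g
% (NH4)2SO4 = 2.522 / 5.372 × 100 = 46.95 %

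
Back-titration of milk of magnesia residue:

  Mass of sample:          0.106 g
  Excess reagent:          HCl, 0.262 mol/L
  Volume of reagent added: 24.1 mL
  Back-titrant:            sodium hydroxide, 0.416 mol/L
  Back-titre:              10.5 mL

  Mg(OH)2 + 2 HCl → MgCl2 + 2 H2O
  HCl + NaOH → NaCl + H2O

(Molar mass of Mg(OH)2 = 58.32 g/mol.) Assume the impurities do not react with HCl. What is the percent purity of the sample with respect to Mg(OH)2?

53.5 %

n(HCl) added = 0.0241 × 0.262 = 6.31 × 10^-3 mol
n(NaOH) used in back-titration = 0.0105 × 0.416 = 4.37 × 10^-3 mol
n(HCl) left over = 4.37 × 10^-3 mol (1:1 ratio)
n(HCl) consumed by analyte = 6.31 × 10^-3 − 4.37 × 10^-3 = 1.95 × 10^-3 mol
From the 1:2 ratio, n(Mg(OH)2) = 1/2 × 1.95 × 10^-3 = 9.73 × 10^-4 mol
mass of Mg(OH)2 = 9.73 × 10^-4 × 58.32 = 0.0568 g
% Mg(OH)2 = 0.0568 / 0.106 × 100 = 53.5 %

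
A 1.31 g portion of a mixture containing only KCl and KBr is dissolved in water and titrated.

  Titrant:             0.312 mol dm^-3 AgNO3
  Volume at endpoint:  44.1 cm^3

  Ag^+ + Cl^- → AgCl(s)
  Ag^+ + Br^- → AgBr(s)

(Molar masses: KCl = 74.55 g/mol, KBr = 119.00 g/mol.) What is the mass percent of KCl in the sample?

41.9 %

n(AgNO3) = 0.0441 × 0.312 = 0.0138 mol
Let x = n(KCl), y = n(KBr).
Titrant: 1x + 1y = 0.0138;  mass: 74.55x + 119.00y = 1.31
Solving, x = 7.36 × 10^-3 mol, y = 6.39 × 10^-3 mol
mass of KCl = 7.36 × 10^-3 × 74.55 = 0.549 g
% KCl = 0.549 / 1.31 × 100 = 41.9 %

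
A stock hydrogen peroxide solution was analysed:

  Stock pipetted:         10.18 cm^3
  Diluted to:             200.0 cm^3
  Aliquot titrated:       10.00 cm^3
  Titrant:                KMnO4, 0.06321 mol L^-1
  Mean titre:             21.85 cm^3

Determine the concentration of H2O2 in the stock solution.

6.784 mol/L

2 MnO4^- + 5 H2O2 + 6 H^+ → 2 Mn^2+ + 5 O2 + 8 H2O
n(KMnO4) = 0.02185 × 0.06321 = 1.381 × 10^-3 mol
From the 5:2 ratio, n(H2O2) in the aliquot = 5/2 × 1.381 × 10^-3 = 3.453 × 10^-3 mol
[H2O2]_dilute = 3.453 × 10^-3 / 0.01000 = 0.3453 mol/L
Dilution factor = 200.0 / 10.18 = 19.65
[H2O2]_stock = 0.3453 × 19.65 = 6.784 mol/L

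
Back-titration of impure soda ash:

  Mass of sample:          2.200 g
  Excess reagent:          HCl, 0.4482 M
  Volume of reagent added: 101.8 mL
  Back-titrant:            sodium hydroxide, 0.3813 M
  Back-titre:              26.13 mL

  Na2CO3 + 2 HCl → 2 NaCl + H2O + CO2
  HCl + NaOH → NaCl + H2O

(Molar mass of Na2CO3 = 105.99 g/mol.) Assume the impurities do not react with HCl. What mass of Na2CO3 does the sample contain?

n(HCl) added = 0.1018 × 0.4482 = 0.04563 mol
n(NaOH) used in back-titration = 0.02613 × 0.3813 = 9.963 × 10^-3 mol
n(HCl) left over = 9.963 × 10^-3 mol (1:1 ratio)
n(HCl) consumed by analyte = 0.04563 − 9.963 × 10^-3 = 0.03566 mol
From the 1:2 ratio, n(Na2CO3) = 1/2 × 0.03566 = 0.01783 mol
mass of Na2CO3 = 0.01783 × 105.99 = 1.890 g

1.890 g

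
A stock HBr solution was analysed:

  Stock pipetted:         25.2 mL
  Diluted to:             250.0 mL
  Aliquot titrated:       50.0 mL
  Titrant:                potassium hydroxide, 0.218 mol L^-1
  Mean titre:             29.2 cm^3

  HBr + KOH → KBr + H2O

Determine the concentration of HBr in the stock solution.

n(KOH) = 0.0292 × 0.218 = 6.37 × 10^-3 mol
n(HBr) in the aliquot = 6.37 × 10^-3 mol (1:1 ratio)
[HBr]_dilute = 6.37 × 10^-3 / 0.0500 = 0.127 mol/L
Dilution factor = 250.0 / 25.2 = 9.921
[HBr]_stock = 0.127 × 9.921 = 1.26 mol/L

1.26 mol/L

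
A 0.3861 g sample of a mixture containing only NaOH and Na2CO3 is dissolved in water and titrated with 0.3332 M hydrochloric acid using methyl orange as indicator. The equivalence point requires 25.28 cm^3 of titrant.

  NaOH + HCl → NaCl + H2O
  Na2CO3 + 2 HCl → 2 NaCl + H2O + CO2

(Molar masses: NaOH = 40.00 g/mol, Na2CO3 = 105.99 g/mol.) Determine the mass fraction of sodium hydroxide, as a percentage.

n(HCl) = 0.02528 × 0.3332 = 8.423 × 10^-3 mol
Let x = n(NaOH), y = n(Na2CO3).
Titrant: 1x + 2y = 8.423 × 10^-3;  mass: 40.00x + 105.99y = 0.3861
Solving, x = 4.640 × 10^-3 mol, y = 1.892 × 10^-3 mol
mass of NaOH = 4.640 × 10^-3 × 40.00 = 0.1856 g
% NaOH = 0.1856 / 0.3861 × 100 = 48.07 %

48.07 %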